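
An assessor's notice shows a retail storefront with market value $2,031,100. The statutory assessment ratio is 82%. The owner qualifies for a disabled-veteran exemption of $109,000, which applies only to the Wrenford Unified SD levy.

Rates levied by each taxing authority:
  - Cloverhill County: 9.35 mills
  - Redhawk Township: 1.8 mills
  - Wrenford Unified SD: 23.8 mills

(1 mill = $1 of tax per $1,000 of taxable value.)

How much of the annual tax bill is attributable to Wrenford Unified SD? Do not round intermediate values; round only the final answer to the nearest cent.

$37,044.75

Assessed value = $2,031,100 × 0.82 = $1,665,502
Wrenford Unified SD taxable value = $1,665,502 − $109,000 = $1,556,502
Wrenford Unified SD levy = $1,556,502 × 0.0238 = $37,044.7476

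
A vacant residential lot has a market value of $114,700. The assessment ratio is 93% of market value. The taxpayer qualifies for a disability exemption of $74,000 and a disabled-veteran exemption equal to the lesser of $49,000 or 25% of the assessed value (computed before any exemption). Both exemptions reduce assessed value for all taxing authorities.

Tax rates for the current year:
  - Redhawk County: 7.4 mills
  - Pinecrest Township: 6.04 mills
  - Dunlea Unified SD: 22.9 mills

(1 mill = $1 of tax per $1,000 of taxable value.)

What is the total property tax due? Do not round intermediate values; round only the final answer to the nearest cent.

$218.16

Assessed value = $114,700 × 0.93 = $106,671
Disabled-veteran exemption = min($49,000, 25% × $106,671) = min($49,000, $26,667.75) = $26,667.75 (percentage binds)
Taxable value = $106,671 − $74,000 − $26,667.75 = $6,003.25
Redhawk County: $6,003.25 × 0.0074 = $44.42405
Pinecrest Township: $6,003.25 × 0.00604 = $36.25963
Dunlea Unified SD: $6,003.25 × 0.0229 = $137.474425
Total = $218.158105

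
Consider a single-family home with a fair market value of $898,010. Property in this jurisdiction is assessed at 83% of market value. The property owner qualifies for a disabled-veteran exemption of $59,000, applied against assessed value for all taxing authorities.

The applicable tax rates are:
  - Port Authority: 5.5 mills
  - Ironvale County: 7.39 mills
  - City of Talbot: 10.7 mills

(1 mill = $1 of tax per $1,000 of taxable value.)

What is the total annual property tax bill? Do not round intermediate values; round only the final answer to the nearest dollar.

$16,191

Assessed value = $898,010 × 0.83 = $745,348.3
Taxable value = $745,348.3 − $59,000 = $686,348.3
Port Authority: $686,348.3 × 0.0055 = $3,774.91565
Ironvale County: $686,348.3 × 0.00739 = $5,072.113937
City of Talbot: $686,348.3 × 0.0107 = $7,343.92681
Total = $3,774.91565 + $5,072.113937 + $7,343.92681 = $16,190.956397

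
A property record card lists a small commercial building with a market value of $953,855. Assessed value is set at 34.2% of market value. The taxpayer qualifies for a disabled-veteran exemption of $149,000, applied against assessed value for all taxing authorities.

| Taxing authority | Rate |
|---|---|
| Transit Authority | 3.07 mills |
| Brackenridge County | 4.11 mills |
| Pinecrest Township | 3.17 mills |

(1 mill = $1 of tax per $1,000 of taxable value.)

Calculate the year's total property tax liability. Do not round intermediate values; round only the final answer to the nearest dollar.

$1,834

Assessed value = $953,855 × 0.342 = $326,218.41
Taxable value = $326,218.41 − $149,000 = $177,218.41
Transit Authority: $177,218.41 × 0.00307 = $544.0605187
Brackenridge County: $177,218.41 × 0.00411 = $728.3676651
Pinecrest Township: $177,218.41 × 0.00317 = $561.7823597
Total = $544.0605187 + $728.3676651 + $561.7823597 = $1,834.2105435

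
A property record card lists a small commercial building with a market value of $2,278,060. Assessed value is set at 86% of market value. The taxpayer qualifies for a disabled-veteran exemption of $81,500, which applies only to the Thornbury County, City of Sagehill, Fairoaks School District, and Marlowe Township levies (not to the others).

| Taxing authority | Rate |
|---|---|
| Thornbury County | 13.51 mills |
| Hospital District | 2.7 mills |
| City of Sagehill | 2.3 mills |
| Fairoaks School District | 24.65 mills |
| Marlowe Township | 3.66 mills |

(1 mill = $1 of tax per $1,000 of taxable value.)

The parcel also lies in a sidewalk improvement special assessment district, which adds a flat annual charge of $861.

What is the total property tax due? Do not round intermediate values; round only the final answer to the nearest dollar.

$88,992

Assessed value = $2,278,060 × 0.86 = $1,959,131.6
Thornbury County: ($1,959,131.6 − $81,500) × 0.01351 = $1,877,631.6 × 0.01351 = $25,366.802916
Hospital District: $1,959,131.6 × 0.0027 = $5,289.65532
City of Sagehill: ($1,959,131.6 − $81,500) × 0.0023 = $1,877,631.6 × 0.0023 = $4,318.55268
Fairoaks School District: ($1,959,131.6 − $81,500) × 0.02465 = $1,877,631.6 × 0.02465 = $46,283.61894
Marlowe Township: ($1,959,131.6 − $81,500) × 0.00366 = $1,877,631.6 × 0.00366 = $6,872.131656
Levies subtotal = $88,130.761512
Total = $88,130.761512 + $861 = $88,991.761512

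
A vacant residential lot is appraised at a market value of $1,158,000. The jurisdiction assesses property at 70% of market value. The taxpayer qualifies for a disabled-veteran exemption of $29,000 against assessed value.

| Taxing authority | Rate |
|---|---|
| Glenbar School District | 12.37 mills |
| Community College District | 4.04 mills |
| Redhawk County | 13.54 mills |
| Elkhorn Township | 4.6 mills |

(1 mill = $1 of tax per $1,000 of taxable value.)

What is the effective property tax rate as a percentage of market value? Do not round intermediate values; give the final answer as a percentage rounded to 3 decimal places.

2.332%

Assessed value = $1,158,000 × 0.7 = $810,600
Taxable value = $810,600 − $29,000 = $781,600
Glenbar School District: $781,600 × 0.01237 = $9,668.392
Community College District: $781,600 × 0.00404 = $3,157.664
Redhawk County: $781,600 × 0.01354 = $10,582.864
Elkhorn Township: $781,600 × 0.0046 = $3,595.36
Total tax = $27,004.28
Effective rate = $27,004.28 ÷ $1,158,000 = 2.332% of market value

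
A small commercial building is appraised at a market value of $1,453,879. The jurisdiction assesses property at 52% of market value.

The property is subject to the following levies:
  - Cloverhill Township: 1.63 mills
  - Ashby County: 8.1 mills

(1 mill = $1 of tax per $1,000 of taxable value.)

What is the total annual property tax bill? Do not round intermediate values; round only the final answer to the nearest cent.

Assessed value = $1,453,879 × 0.52 = $756,017.08
Cloverhill Township: $756,017.08 × 0.00163 = $1,232.3078404
Ashby County: $756,017.08 × 0.0081 = $6,123.738348
Total = $1,232.3078404 + $6,123.738348 = $7,356.0461884

$7,356.05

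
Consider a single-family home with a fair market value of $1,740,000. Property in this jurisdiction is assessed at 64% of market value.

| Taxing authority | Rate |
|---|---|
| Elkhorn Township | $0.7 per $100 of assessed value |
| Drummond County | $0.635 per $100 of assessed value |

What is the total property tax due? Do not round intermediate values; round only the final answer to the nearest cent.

Assessed value = $1,740,000 × 0.64 = $1,113,600
Elkhorn Township: $1,113,600 × 0.007 = $7,795.2
Drummond County: $1,113,600 × 0.00635 = $7,071.36
Total = $7,795.2 + $7,071.36 = $14,866.56

$14,866.56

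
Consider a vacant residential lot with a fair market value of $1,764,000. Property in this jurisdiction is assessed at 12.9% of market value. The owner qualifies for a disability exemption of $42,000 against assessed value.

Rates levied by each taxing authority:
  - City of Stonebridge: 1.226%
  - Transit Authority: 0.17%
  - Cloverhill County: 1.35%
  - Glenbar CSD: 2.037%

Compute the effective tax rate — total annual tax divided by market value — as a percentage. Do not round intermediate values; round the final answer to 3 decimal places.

0.503%

Assessed value = $1,764,000 × 0.129 = $227,556
Taxable value = $227,556 − $42,000 = $185,556
City of Stonebridge: $185,556 × 0.01226 = $2,274.91656
Transit Authority: $185,556 × 0.0017 = $315.4452
Cloverhill County: $185,556 × 0.0135 = $2,505.006
Glenbar CSD: $185,556 × 0.02037 = $3,779.77572
Total tax = $8,875.14348
Effective rate = $8,875.14348 ÷ $1,764,000 = 0.503% of market value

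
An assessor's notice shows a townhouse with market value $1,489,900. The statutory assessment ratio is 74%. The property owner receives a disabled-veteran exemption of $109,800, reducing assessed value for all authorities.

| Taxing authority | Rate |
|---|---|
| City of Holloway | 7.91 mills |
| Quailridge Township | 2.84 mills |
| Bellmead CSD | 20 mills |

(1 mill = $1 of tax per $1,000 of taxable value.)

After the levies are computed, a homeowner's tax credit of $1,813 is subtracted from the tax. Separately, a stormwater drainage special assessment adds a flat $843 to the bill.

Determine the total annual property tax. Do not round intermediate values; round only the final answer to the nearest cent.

Assessed value = $1,489,900 × 0.74 = $1,102,526
Taxable value = $1,102,526 − $109,800 = $992,726
City of Holloway: $992,726 × 0.00791 = $7,852.46266
Quailridge Township: $992,726 × 0.00284 = $2,819.34184
Bellmead CSD: $992,726 × 0.02 = $19,854.52
Levies subtotal = $30,526.3245
After credit = $30,526.3245 − $1,813 = $28,713.3245
Total = $28,713.3245 + $843 = $29,556.3245

$29,556.32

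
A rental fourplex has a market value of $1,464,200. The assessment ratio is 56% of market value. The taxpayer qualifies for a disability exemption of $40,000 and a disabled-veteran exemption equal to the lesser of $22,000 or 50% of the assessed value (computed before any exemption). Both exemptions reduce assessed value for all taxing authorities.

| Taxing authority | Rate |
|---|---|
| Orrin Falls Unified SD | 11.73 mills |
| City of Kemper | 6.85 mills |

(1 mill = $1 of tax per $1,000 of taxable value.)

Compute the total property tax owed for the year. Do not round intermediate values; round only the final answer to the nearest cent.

$14,082.75

Assessed value = $1,464,200 × 0.56 = $819,952
Disabled-veteran exemption = min($22,000, 50% × $819,952) = min($22,000, $409,976) = $22,000 (dollar cap binds)
Taxable value = $819,952 − $40,000 − $22,000 = $757,952
Orrin Falls Unified SD: $757,952 × 0.01173 = $8,890.77696
City of Kemper: $757,952 × 0.00685 = $5,191.9712
Total = $14,082.74816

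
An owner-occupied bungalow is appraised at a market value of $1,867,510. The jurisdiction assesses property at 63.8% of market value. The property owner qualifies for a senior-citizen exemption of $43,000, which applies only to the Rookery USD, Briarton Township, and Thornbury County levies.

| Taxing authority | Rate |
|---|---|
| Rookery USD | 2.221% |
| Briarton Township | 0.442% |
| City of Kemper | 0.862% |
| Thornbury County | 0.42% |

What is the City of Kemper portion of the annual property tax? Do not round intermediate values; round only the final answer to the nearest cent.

Assessed value = $1,867,510 × 0.638 = $1,191,471.38
City of Kemper taxable value = $1,191,471.38 (exemption does not apply)
City of Kemper levy = $1,191,471.38 × 0.00862 = $10,270.4832956

$10,270.48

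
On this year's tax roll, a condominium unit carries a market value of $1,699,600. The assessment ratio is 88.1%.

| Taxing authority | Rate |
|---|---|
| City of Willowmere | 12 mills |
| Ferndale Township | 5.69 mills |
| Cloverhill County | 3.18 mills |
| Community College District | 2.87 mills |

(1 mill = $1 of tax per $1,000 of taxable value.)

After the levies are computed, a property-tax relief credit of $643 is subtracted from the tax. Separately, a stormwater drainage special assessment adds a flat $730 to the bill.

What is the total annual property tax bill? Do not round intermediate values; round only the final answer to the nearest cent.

$35,634.03

Assessed value = $1,699,600 × 0.881 = $1,497,347.6
City of Willowmere: $1,497,347.6 × 0.012 = $17,968.1712
Ferndale Township: $1,497,347.6 × 0.00569 = $8,519.907844
Cloverhill County: $1,497,347.6 × 0.00318 = $4,761.565368
Community College District: $1,497,347.6 × 0.00287 = $4,297.387612
Levies subtotal = $35,547.032024
After credit = $35,547.032024 − $643 = $34,904.032024
Total = $34,904.032024 + $730 = $35,634.032024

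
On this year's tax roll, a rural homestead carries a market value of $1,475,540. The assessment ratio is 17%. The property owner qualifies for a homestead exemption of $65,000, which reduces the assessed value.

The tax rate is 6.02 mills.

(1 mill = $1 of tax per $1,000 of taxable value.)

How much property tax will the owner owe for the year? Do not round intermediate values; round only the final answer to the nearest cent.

$1,118.77

Assessed value = $1,475,540 × 0.17 = $250,841.8
Taxable value = $250,841.8 − $65,000 = $185,841.8
Tax = $185,841.8 × 0.00602 = $1,118.767636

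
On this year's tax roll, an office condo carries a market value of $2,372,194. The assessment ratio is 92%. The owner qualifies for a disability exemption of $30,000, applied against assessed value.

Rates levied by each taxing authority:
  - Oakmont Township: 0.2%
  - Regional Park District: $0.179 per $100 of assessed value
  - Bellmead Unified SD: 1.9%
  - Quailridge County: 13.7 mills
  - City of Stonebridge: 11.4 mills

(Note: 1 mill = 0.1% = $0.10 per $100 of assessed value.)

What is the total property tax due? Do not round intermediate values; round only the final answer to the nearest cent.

Assessed value = $2,372,194 × 0.92 = $2,182,418.48
Taxable value = $2,182,418.48 − $30,000 = $2,152,418.48
Oakmont Township: $2,152,418.48 × 0.002 = $4,304.83696
Regional Park District: $2,152,418.48 × 0.00179 = $3,852.8290792
Bellmead Unified SD: $2,152,418.48 × 0.019 = $40,895.95112
Quailridge County: $2,152,418.48 × 0.0137 = $29,488.133176
City of Stonebridge: $2,152,418.48 × 0.0114 = $24,537.570672
Total = $103,079.3210072

$103,079.32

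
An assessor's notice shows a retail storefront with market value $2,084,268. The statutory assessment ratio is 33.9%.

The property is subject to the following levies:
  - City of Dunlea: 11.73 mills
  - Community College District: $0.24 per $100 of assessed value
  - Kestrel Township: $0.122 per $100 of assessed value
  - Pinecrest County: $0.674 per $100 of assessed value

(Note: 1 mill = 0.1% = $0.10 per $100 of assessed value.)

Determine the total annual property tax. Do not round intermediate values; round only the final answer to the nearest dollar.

$15,608

Assessed value = $2,084,268 × 0.339 = $706,566.852
City of Dunlea: $706,566.852 × 0.01173 = $8,288.02917396
Community College District: $706,566.852 × 0.0024 = $1,695.7604448
Kestrel Township: $706,566.852 × 0.00122 = $862.01155944
Pinecrest County: $706,566.852 × 0.00674 = $4,762.26058248
Total = $15,608.06176068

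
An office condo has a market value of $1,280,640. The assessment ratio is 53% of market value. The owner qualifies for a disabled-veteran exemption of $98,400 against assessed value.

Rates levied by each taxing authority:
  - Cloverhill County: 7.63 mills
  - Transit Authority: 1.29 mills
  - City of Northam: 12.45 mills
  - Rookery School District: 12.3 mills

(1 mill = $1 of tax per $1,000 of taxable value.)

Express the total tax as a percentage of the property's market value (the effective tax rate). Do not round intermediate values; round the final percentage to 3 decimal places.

1.526%

Assessed value = $1,280,640 × 0.53 = $678,739.2
Taxable value = $678,739.2 − $98,400 = $580,339.2
Cloverhill County: $580,339.2 × 0.00763 = $4,427.988096
Transit Authority: $580,339.2 × 0.00129 = $748.637568
City of Northam: $580,339.2 × 0.01245 = $7,225.22304
Rookery School District: $580,339.2 × 0.0123 = $7,138.17216
Total tax = $19,540.020864
Effective rate = $19,540.020864 ÷ $1,280,640 = 1.526% of market value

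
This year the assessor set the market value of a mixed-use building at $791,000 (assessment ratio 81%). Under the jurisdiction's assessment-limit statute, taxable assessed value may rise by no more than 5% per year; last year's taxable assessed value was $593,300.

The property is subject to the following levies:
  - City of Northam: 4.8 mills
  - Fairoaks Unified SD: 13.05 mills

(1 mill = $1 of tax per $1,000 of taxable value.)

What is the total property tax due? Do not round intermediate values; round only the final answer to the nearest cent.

$11,119.93

Uncapped assessed value = $791,000 × 0.81 = $640,710
Cap limit = $593,300 × 1.05 = $622,965
Taxable assessed value = min($640,710, $622,965) = $622,965 (cap binds)
City of Northam: $622,965 × 0.0048 = $2,990.232
Fairoaks Unified SD: $622,965 × 0.01305 = $8,129.69325
Total = $11,119.92525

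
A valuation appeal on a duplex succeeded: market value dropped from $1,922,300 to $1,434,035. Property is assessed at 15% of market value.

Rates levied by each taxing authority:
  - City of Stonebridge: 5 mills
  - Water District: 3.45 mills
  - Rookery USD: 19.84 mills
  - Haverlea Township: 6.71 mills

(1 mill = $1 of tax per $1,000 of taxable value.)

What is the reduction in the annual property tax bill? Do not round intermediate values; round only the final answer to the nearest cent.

Old assessed value = $1,922,300 × 0.15 = $288,345
New assessed value = $1,434,035 × 0.15 = $215,105.25
Combined rate = 0.005 + 0.00345 + 0.01984 + 0.00671 = 0.035
Old tax = $288,345 × 0.035 = $10,092.075
New tax = $215,105.25 × 0.035 = $7,528.68375
Reduction = $10,092.075 − $7,528.68375 = $2,563.39125

$2,563.39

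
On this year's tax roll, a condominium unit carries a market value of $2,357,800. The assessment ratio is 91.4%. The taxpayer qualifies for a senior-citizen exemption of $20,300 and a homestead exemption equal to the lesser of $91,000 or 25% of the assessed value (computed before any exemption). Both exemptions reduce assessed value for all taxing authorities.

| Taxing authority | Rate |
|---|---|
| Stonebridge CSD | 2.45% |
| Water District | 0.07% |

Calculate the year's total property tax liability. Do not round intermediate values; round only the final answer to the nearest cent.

$51,501.98

Assessed value = $2,357,800 × 0.914 = $2,155,029.2
Homestead exemption = min($91,000, 25% × $2,155,029.2) = min($91,000, $538,757.3) = $91,000 (dollar cap binds)
Taxable value = $2,155,029.2 − $20,300 − $91,000 = $2,043,729.2
Stonebridge CSD: $2,043,729.2 × 0.0245 = $50,071.3654
Water District: $2,043,729.2 × 0.0007 = $1,430.61044
Total = $51,501.97584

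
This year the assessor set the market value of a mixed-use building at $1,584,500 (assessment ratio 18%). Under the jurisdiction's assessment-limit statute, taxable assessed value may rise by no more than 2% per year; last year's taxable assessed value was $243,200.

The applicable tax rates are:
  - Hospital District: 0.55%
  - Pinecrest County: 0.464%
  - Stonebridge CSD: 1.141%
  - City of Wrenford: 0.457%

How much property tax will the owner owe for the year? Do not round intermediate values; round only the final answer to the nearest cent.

Uncapped assessed value = $1,584,500 × 0.18 = $285,210
Cap limit = $243,200 × 1.02 = $248,064
Taxable assessed value = min($285,210, $248,064) = $248,064 (cap binds)
Hospital District: $248,064 × 0.0055 = $1,364.352
Pinecrest County: $248,064 × 0.00464 = $1,151.01696
Stonebridge CSD: $248,064 × 0.01141 = $2,830.41024
City of Wrenford: $248,064 × 0.00457 = $1,133.65248
Total = $6,479.43168

$6,479.43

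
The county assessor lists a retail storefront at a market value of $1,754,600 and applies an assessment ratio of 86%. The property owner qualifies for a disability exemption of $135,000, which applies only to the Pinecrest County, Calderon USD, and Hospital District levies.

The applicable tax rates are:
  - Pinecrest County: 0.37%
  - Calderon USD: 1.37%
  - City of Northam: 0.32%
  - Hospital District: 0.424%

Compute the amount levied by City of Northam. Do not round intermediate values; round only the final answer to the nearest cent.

$4,828.66

Assessed value = $1,754,600 × 0.86 = $1,508,956
City of Northam taxable value = $1,508,956 (exemption does not apply)
City of Northam levy = $1,508,956 × 0.0032 = $4,828.6592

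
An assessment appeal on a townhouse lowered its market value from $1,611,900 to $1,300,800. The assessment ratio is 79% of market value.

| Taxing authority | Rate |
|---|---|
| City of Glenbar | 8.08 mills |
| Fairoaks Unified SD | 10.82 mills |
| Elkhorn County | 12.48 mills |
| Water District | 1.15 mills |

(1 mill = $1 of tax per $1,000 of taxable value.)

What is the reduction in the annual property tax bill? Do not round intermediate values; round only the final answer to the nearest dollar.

Old assessed value = $1,611,900 × 0.79 = $1,273,401
New assessed value = $1,300,800 × 0.79 = $1,027,632
Combined rate = 0.00808 + 0.01082 + 0.01248 + 0.00115 = 0.03253
Old tax = $1,273,401 × 0.03253 = $41,423.73453
New tax = $1,027,632 × 0.03253 = $33,428.86896
Reduction = $41,423.73453 − $33,428.86896 = $7,994.86557

$7,995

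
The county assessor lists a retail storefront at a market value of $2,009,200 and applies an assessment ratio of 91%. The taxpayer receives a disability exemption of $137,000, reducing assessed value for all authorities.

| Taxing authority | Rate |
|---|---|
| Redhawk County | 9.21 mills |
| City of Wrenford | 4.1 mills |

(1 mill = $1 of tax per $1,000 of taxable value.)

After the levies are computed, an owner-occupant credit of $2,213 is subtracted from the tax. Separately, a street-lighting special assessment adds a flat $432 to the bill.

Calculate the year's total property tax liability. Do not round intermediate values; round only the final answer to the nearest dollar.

Assessed value = $2,009,200 × 0.91 = $1,828,372
Taxable value = $1,828,372 − $137,000 = $1,691,372
Redhawk County: $1,691,372 × 0.00921 = $15,577.53612
City of Wrenford: $1,691,372 × 0.0041 = $6,934.6252
Levies subtotal = $22,512.16132
After credit = $22,512.16132 − $2,213 = $20,299.16132
Total = $20,299.16132 + $432 = $20,731.16132

$20,731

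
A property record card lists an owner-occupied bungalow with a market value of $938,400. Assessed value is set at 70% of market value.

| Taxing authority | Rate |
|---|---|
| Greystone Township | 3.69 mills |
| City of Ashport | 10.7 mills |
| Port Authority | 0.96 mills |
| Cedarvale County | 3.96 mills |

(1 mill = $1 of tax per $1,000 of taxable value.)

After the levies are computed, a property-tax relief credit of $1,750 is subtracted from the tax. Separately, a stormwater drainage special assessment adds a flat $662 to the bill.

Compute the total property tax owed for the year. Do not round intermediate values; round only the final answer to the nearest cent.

Assessed value = $938,400 × 0.7 = $656,880
Greystone Township: $656,880 × 0.00369 = $2,423.8872
City of Ashport: $656,880 × 0.0107 = $7,028.616
Port Authority: $656,880 × 0.00096 = $630.6048
Cedarvale County: $656,880 × 0.00396 = $2,601.2448
Levies subtotal = $12,684.3528
After credit = $12,684.3528 − $1,750 = $10,934.3528
Total = $10,934.3528 + $662 = $11,596.3528

$11,596.35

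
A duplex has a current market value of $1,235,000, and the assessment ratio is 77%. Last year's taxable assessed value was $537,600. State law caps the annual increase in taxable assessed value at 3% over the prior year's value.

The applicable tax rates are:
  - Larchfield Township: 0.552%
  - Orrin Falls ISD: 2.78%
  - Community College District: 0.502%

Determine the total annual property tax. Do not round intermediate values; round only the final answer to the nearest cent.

$21,229.93

Uncapped assessed value = $1,235,000 × 0.77 = $950,950
Cap limit = $537,600 × 1.03 = $553,728
Taxable assessed value = min($950,950, $553,728) = $553,728 (cap binds)
Larchfield Township: $553,728 × 0.00552 = $3,056.57856
Orrin Falls ISD: $553,728 × 0.0278 = $15,393.6384
Community College District: $553,728 × 0.00502 = $2,779.71456
Total = $21,229.93152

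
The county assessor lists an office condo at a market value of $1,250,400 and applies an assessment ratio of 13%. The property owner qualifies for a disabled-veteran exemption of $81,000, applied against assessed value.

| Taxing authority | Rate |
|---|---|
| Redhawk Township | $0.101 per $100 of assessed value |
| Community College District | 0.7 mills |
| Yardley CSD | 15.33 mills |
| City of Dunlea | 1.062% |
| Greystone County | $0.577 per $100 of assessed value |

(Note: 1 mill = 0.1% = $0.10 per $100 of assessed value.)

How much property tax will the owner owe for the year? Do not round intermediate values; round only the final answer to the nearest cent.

$2,726.28

Assessed value = $1,250,400 × 0.13 = $162,552
Taxable value = $162,552 − $81,000 = $81,552
Redhawk Township: $81,552 × 0.00101 = $82.36752
Community College District: $81,552 × 0.0007 = $57.0864
Yardley CSD: $81,552 × 0.01533 = $1,250.19216
City of Dunlea: $81,552 × 0.01062 = $866.08224
Greystone County: $81,552 × 0.00577 = $470.55504
Total = $2,726.28336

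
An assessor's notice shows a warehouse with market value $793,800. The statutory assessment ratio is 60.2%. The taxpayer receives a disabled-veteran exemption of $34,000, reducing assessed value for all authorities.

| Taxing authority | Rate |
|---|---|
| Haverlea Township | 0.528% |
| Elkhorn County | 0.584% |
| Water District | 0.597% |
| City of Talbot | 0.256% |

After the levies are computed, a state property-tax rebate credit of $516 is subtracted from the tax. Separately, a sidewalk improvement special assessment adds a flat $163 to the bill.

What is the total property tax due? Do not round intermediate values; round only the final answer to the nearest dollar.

$8,369

Assessed value = $793,800 × 0.602 = $477,867.6
Taxable value = $477,867.6 − $34,000 = $443,867.6
Haverlea Township: $443,867.6 × 0.00528 = $2,343.620928
Elkhorn County: $443,867.6 × 0.00584 = $2,592.186784
Water District: $443,867.6 × 0.00597 = $2,649.889572
City of Talbot: $443,867.6 × 0.00256 = $1,136.301056
Levies subtotal = $8,721.99834
After credit = $8,721.99834 − $516 = $8,205.99834
Total = $8,205.99834 + $163 = $8,368.99834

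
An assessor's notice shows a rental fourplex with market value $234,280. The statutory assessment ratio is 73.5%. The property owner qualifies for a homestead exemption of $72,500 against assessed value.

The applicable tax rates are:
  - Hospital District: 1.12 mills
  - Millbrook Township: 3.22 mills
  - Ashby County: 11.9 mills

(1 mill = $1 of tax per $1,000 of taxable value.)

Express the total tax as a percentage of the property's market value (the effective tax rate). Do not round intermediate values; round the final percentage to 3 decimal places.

Assessed value = $234,280 × 0.735 = $172,195.8
Taxable value = $172,195.8 − $72,500 = $99,695.8
Hospital District: $99,695.8 × 0.00112 = $111.659296
Millbrook Township: $99,695.8 × 0.00322 = $321.020476
Ashby County: $99,695.8 × 0.0119 = $1,186.38002
Total tax = $1,619.059792
Effective rate = $1,619.059792 ÷ $234,280 = 0.691% of market value

0.691%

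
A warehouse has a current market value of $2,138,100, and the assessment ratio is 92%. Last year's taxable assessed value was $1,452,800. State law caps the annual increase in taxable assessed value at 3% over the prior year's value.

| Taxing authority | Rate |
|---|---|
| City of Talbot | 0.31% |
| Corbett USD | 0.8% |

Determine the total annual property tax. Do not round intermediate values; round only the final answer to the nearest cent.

Uncapped assessed value = $2,138,100 × 0.92 = $1,967,052
Cap limit = $1,452,800 × 1.03 = $1,496,384
Taxable assessed value = min($1,967,052, $1,496,384) = $1,496,384 (cap binds)
City of Talbot: $1,496,384 × 0.0031 = $4,638.7904
Corbett USD: $1,496,384 × 0.008 = $11,971.072
Total = $16,609.8624

$16,609.86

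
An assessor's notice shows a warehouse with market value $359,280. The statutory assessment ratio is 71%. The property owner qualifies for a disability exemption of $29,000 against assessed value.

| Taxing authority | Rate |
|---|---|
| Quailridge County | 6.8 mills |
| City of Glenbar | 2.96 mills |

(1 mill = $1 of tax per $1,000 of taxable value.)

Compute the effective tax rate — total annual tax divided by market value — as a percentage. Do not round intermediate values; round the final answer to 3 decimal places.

0.614%

Assessed value = $359,280 × 0.71 = $255,088.8
Taxable value = $255,088.8 − $29,000 = $226,088.8
Quailridge County: $226,088.8 × 0.0068 = $1,537.40384
City of Glenbar: $226,088.8 × 0.00296 = $669.222848
Total tax = $2,206.626688
Effective rate = $2,206.626688 ÷ $359,280 = 0.614% of market value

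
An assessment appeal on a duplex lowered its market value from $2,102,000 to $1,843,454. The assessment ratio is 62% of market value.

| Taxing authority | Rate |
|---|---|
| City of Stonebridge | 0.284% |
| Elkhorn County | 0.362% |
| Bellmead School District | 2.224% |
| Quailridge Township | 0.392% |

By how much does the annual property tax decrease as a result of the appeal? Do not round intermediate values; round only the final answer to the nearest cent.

$5,228.94

Old assessed value = $2,102,000 × 0.62 = $1,303,240
New assessed value = $1,843,454 × 0.62 = $1,142,941.48
Combined rate = 0.00284 + 0.00362 + 0.02224 + 0.00392 = 0.03262
Old tax = $1,303,240 × 0.03262 = $42,511.6888
New tax = $1,142,941.48 × 0.03262 = $37,282.7510776
Reduction = $42,511.6888 − $37,282.7510776 = $5,228.9377224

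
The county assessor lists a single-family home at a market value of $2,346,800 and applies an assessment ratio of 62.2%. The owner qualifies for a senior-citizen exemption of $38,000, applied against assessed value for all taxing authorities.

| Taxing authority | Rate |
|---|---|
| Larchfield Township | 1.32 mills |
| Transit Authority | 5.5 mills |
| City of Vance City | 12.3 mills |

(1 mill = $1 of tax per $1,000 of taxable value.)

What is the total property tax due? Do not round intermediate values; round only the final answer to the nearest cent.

Assessed value = $2,346,800 × 0.622 = $1,459,709.6
Taxable value = $1,459,709.6 − $38,000 = $1,421,709.6
Larchfield Township: $1,421,709.6 × 0.00132 = $1,876.656672
Transit Authority: $1,421,709.6 × 0.0055 = $7,819.4028
City of Vance City: $1,421,709.6 × 0.0123 = $17,487.02808
Total = $1,876.656672 + $7,819.4028 + $17,487.02808 = $27,183.087552

$27,183.09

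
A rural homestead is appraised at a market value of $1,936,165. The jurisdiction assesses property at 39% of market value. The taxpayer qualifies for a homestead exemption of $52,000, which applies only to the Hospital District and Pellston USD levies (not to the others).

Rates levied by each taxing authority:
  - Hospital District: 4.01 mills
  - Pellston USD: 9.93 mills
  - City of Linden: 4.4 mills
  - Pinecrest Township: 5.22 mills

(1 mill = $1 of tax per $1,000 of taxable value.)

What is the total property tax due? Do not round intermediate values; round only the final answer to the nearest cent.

Assessed value = $1,936,165 × 0.39 = $755,104.35
Hospital District: ($755,104.35 − $52,000) × 0.00401 = $703,104.35 × 0.00401 = $2,819.4484435
Pellston USD: ($755,104.35 − $52,000) × 0.00993 = $703,104.35 × 0.00993 = $6,981.8261955
City of Linden: $755,104.35 × 0.0044 = $3,322.45914
Pinecrest Township: $755,104.35 × 0.00522 = $3,941.644707
Total = $17,065.378486

$17,065.38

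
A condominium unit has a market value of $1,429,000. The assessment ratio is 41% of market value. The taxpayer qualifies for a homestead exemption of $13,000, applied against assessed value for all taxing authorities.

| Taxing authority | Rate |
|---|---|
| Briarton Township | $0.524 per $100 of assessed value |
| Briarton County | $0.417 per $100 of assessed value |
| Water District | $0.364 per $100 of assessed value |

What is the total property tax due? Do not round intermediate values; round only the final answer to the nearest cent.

$7,476.21

Assessed value = $1,429,000 × 0.41 = $585,890
Taxable value = $585,890 − $13,000 = $572,890
Briarton Township: $572,890 × 0.00524 = $3,001.9436
Briarton County: $572,890 × 0.00417 = $2,388.9513
Water District: $572,890 × 0.00364 = $2,085.3196
Total = $3,001.9436 + $2,388.9513 + $2,085.3196 = $7,476.2145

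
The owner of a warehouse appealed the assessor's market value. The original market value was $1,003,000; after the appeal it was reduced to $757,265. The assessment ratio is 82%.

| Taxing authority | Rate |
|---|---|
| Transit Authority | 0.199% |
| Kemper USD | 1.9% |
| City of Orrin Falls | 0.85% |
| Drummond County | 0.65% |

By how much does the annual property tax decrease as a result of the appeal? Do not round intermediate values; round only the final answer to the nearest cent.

$7,252.08

Old assessed value = $1,003,000 × 0.82 = $822,460
New assessed value = $757,265 × 0.82 = $620,957.3
Combined rate = 0.00199 + 0.019 + 0.0085 + 0.0065 = 0.03599
Old tax = $822,460 × 0.03599 = $29,600.3354
New tax = $620,957.3 × 0.03599 = $22,348.253227
Reduction = $29,600.3354 − $22,348.253227 = $7,252.082173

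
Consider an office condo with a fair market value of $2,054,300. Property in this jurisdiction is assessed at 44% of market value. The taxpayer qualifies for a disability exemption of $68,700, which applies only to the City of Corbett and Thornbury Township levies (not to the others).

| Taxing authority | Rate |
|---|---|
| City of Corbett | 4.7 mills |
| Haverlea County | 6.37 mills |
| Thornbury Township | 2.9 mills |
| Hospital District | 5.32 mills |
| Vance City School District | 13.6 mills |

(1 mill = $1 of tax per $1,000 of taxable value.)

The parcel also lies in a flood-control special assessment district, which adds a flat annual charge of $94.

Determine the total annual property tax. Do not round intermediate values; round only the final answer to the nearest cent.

$29,300.89

Assessed value = $2,054,300 × 0.44 = $903,892
City of Corbett: ($903,892 − $68,700) × 0.0047 = $835,192 × 0.0047 = $3,925.4024
Haverlea County: $903,892 × 0.00637 = $5,757.79204
Thornbury Township: ($903,892 − $68,700) × 0.0029 = $835,192 × 0.0029 = $2,422.0568
Hospital District: $903,892 × 0.00532 = $4,808.70544
Vance City School District: $903,892 × 0.0136 = $12,292.9312
Levies subtotal = $29,206.88788
Total = $29,206.88788 + $94 = $29,300.88788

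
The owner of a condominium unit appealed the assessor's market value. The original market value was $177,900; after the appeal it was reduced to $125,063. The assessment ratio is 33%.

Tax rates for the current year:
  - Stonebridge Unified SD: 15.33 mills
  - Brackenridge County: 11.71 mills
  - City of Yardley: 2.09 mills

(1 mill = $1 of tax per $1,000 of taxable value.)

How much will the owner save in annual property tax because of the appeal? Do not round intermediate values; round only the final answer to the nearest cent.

Old assessed value = $177,900 × 0.33 = $58,707
New assessed value = $125,063 × 0.33 = $41,270.79
Combined rate = 0.01533 + 0.01171 + 0.00209 = 0.02913
Old tax = $58,707 × 0.02913 = $1,710.13491
New tax = $41,270.79 × 0.02913 = $1,202.2181127
Reduction = $1,710.13491 − $1,202.2181127 = $507.9167973

$507.92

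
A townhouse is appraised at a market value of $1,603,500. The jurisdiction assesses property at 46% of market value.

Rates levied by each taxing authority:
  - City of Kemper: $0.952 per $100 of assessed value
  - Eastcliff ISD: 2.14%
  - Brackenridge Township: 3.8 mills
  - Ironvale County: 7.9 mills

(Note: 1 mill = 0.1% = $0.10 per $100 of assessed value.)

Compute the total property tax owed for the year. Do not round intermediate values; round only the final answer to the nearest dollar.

Assessed value = $1,603,500 × 0.46 = $737,610
City of Kemper: $737,610 × 0.00952 = $7,022.0472
Eastcliff ISD: $737,610 × 0.0214 = $15,784.854
Brackenridge Township: $737,610 × 0.0038 = $2,802.918
Ironvale County: $737,610 × 0.0079 = $5,827.119
Total = $31,436.9382

$31,437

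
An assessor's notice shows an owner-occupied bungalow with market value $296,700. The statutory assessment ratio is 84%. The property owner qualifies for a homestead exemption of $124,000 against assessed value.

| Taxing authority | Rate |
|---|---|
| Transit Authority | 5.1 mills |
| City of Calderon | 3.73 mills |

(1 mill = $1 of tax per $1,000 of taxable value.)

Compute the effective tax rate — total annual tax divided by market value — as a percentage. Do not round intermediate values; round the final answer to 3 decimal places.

0.373%

Assessed value = $296,700 × 0.84 = $249,228
Taxable value = $249,228 − $124,000 = $125,228
Transit Authority: $125,228 × 0.0051 = $638.6628
City of Calderon: $125,228 × 0.00373 = $467.10044
Total tax = $1,105.76324
Effective rate = $1,105.76324 ÷ $296,700 = 0.373% of market value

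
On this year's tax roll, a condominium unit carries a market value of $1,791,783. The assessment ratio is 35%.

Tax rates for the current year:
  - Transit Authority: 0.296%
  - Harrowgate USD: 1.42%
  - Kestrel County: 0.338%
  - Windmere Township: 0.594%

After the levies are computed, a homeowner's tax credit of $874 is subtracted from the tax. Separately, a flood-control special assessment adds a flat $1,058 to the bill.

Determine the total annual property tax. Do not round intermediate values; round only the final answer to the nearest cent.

Assessed value = $1,791,783 × 0.35 = $627,124.05
Transit Authority: $627,124.05 × 0.00296 = $1,856.287188
Harrowgate USD: $627,124.05 × 0.0142 = $8,905.16151
Kestrel County: $627,124.05 × 0.00338 = $2,119.679289
Windmere Township: $627,124.05 × 0.00594 = $3,725.116857
Levies subtotal = $16,606.244844
After credit = $16,606.244844 − $874 = $15,732.244844
Total = $15,732.244844 + $1,058 = $16,790.244844

$16,790.24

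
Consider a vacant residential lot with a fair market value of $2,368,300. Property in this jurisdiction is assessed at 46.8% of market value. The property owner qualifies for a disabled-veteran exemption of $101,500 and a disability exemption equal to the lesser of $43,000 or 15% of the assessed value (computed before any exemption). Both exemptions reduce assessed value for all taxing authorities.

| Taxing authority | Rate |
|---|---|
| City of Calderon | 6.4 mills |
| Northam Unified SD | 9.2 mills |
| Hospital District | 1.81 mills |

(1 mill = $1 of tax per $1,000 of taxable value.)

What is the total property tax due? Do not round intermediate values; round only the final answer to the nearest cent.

$16,780.88

Assessed value = $2,368,300 × 0.468 = $1,108,364.4
Disability exemption = min($43,000, 15% × $1,108,364.4) = min($43,000, $166,254.66) = $43,000 (dollar cap binds)
Taxable value = $1,108,364.4 − $101,500 − $43,000 = $963,864.4
City of Calderon: $963,864.4 × 0.0064 = $6,168.73216
Northam Unified SD: $963,864.4 × 0.0092 = $8,867.55248
Hospital District: $963,864.4 × 0.00181 = $1,744.594564
Total = $16,780.879204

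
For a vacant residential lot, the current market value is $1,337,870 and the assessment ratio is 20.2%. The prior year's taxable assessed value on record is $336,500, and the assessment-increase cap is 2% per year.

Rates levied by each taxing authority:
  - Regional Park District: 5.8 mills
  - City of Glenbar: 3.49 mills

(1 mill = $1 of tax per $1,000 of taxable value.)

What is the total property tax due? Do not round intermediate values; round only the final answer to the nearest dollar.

Uncapped assessed value = $1,337,870 × 0.202 = $270,249.74
Cap limit = $336,500 × 1.02 = $343,230
Taxable assessed value = min($270,249.74, $343,230) = $270,249.74 (cap does not bind)
Regional Park District: $270,249.74 × 0.0058 = $1,567.448492
City of Glenbar: $270,249.74 × 0.00349 = $943.1715926
Total = $2,510.6200846

$2,511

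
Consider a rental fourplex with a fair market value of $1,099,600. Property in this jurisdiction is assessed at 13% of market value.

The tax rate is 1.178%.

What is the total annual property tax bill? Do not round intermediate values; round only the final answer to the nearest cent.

Assessed value = $1,099,600 × 0.13 = $142,948
Tax = $142,948 × 0.01178 = $1,683.92744

$1,683.93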